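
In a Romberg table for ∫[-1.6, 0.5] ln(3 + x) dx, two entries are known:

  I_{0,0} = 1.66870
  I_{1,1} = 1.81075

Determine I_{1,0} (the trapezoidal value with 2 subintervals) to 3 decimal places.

From I_{1,1} = (4·I_{1,0} − I_{0,0})/3, solve for I_{1,0}:
4·I_{1,0} = 3·1.81075 + 1.66870 = 7.10095
I_{1,0} = 1.77524

1.775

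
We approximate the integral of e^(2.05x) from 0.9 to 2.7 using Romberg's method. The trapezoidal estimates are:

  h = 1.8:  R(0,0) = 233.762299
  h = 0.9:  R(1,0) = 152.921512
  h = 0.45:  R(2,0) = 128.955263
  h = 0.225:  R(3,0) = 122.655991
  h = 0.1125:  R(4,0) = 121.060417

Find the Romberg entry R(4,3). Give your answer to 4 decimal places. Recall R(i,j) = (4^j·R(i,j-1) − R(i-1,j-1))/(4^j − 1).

120.5267

Richardson extrapolation on the trapezoidal column (denominator 4−1=3):
R(2,1) = (4·128.955263 − 152.921512) / 3 = 120.966513
R(3,1) = (4·122.655991 − 128.955263) / 3 = 120.556234
R(4,1) = (4·121.060417 − 122.655991) / 3 = 120.528559
R(3,2) = (16·120.556234 − 120.966513) / 15 = 120.528882
R(4,2) = 120.528559 + (120.528559 − 120.556234)/15 = 120.526714
R(4,3) = 120.526714 + (120.526714 − 120.528882)/63 = 120.526680
(Column j=1 coincides with Simpson's rule on the same nodes.)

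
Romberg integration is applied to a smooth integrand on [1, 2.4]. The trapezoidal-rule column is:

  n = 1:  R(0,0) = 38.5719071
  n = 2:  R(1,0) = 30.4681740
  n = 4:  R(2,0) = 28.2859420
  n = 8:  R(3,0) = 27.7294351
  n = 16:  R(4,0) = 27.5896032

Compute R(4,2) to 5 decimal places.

R(3,1) = (4·27.7294351 − 28.2859420) / 3 = 27.5439328
R(4,1) = (4·27.5896032 − 27.7294351) / 3 = 27.5429926
R(4,2) = (16·27.5429926 − 27.5439328) / 15 = 27.5429299
(Column j=1 coincides with Simpson's rule on the same nodes.)

27.54293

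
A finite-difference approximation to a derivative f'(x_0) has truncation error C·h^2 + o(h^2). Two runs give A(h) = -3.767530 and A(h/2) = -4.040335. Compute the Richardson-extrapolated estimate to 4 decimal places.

-4.1313

Extrapolated value = (4·A(h/2) − A(h)) / (4 − 1)
= (4·(-4.040335) − (-3.767530)) / 3
= -12.393810 / 3 = -4.131270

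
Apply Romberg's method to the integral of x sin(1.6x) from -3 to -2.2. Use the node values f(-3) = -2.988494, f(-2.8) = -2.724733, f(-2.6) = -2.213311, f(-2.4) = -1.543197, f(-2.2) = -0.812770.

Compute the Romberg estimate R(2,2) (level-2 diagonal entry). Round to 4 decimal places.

R(0,0) (trapezoid, 1 panel, h=0.8000): -1.520506
R(1,0) (trapezoid, 2 panels, h=0.4000): -1.645577
R(2,0) (trapezoid, 4 panels, h=0.2000): -1.676375
R(1,1) = -1.645577 + (-1.645577 − (-1.520506))/3 = -1.687267
R(2,1) = -1.676375 + (-1.676375 − (-1.645577))/3 = -1.686641
R(2,2) = -1.686641 + (-1.686641 − (-1.687267))/15 = -1.686599

-1.6866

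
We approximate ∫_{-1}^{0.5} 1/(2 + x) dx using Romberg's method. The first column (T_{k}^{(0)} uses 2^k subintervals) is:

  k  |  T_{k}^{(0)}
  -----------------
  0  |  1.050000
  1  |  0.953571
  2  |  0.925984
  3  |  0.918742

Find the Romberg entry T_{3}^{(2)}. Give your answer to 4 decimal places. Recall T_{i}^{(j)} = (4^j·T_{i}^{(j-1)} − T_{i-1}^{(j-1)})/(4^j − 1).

0.9163

T_{2}^{(1)} = (4·0.925984 − 0.953571) / 3 = 0.916788
T_{3}^{(1)} = (4·0.918742 − 0.925984) / 3 = 0.916328
T_{3}^{(2)} = (16·0.916328 − 0.916788) / 15 = 0.916297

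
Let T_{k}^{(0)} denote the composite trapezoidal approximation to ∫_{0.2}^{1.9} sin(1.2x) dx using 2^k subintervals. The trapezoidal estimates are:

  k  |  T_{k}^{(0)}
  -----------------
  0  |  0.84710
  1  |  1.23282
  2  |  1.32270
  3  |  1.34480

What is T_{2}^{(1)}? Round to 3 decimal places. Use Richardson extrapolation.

1.353

T_{2}^{(1)} = 1.32270 + (1.32270 − 1.23282)/3 = 1.35266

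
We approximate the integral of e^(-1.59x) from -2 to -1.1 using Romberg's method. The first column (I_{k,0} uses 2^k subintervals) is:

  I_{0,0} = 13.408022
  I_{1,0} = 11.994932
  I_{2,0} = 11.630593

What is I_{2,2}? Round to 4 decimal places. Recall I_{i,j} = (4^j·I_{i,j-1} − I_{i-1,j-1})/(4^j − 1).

Richardson extrapolation on the trapezoidal column (denominator 4−1=3):
I_{1,1} = (4·11.994932 − 13.408022) / 3 = 11.523902
I_{2,1} = (4·11.630593 − 11.994932) / 3 = 11.509147
I_{2,2} = (16·11.509147 − 11.523902) / 15 = 11.508163

11.5082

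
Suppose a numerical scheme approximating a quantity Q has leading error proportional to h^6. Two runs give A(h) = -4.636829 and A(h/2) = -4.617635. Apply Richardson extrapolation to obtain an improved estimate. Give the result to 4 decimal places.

-4.6173

The leading error scales as h^6; refining by a factor of 2 reduces it by 2^6 = 64.
Extrapolated value = (64·A(h/2) − A(h)) / (64 − 1)
= (64·(-4.617635) − (-4.636829)) / 63
= -290.891811 / 63 = -4.617330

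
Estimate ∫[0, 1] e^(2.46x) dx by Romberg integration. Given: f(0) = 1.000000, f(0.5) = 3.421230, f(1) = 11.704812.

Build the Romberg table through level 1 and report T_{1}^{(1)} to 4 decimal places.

T_{0}^{(0)} (trapezoid, 1 panel, h=1.0000): 6.352406
T_{1}^{(0)} (trapezoid, 2 panels, h=0.5000): 4.886818
T_{1}^{(1)} = 4.886818 + (4.886818 − 6.352406)/3 = 4.398289

4.3983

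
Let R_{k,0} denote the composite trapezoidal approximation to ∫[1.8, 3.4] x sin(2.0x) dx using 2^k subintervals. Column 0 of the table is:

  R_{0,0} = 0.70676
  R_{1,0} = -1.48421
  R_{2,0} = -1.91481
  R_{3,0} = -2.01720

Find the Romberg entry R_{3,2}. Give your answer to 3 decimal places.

R_{2,1} = (4·(-1.91481) − (-1.48421)) / 3 = -2.05834
R_{3,1} = -2.01720 + (-2.01720 − (-1.91481))/3 = -2.05133
R_{3,2} = (16·(-2.05133) − (-2.05834)) / 15 = -2.05086

-2.051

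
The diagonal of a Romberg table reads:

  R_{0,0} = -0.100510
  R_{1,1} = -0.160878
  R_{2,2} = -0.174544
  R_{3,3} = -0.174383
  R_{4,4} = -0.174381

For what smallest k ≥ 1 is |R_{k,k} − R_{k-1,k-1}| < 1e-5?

k = 4

|R_{1,1} − R_{0,0}| = 0.060368 ≥ 1e-5
|R_{2,2} − R_{1,1}| = 0.013666 ≥ 1e-5
|R_{3,3} − R_{2,2}| = 0.000161 ≥ 1e-5
|R_{4,4} − R_{3,3}| = 0.000002 < 1e-5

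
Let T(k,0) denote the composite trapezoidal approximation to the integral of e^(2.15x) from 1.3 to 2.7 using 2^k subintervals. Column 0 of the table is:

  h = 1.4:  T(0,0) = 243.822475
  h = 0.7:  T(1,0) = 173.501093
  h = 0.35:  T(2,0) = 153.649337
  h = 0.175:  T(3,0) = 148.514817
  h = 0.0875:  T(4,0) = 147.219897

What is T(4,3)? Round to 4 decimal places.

146.7872

Richardson extrapolation on the trapezoidal column (denominator 4−1=3):
T(2,1) = 153.649337 + (153.649337 − 173.501093)/3 = 147.032085
T(3,1) = (4·148.514817 − 153.649337) / 3 = 146.803310
T(4,1) = (4·147.219897 − 148.514817) / 3 = 146.788257
T(3,2) = (16·146.803310 − 147.032085) / 15 = 146.788058
T(4,2) = 146.788257 + (146.788257 − 146.803310)/15 = 146.787253
T(4,3) = 146.787253 + (146.787253 − 146.788058)/63 = 146.787240
(Column j=1 coincides with Simpson's rule on the same nodes.)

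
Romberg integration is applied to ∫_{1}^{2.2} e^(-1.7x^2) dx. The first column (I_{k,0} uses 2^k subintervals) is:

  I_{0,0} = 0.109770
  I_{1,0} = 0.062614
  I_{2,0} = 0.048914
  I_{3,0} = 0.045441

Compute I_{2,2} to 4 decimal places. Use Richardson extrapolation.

Richardson extrapolation on the trapezoidal column (denominator 4−1=3):
I_{1,1} = 0.062614 + (0.062614 − 0.109770)/3 = 0.046895
I_{2,1} = 0.048914 + (0.048914 − 0.062614)/3 = 0.044347
I_{2,2} = 0.044347 + (0.044347 − 0.046895)/15 = 0.044177
(Column j=1 coincides with Simpson's rule on the same nodes.)

0.0442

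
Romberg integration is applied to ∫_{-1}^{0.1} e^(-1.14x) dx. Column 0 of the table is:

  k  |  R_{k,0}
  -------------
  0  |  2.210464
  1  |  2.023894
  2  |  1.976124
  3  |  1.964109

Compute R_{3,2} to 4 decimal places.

Richardson extrapolation on the trapezoidal column (denominator 4−1=3):
R_{2,1} = 1.976124 + (1.976124 − 2.023894)/3 = 1.960201
R_{3,1} = (4·1.964109 − 1.976124) / 3 = 1.960104
R_{3,2} = (16·1.960104 − 1.960201) / 15 = 1.960098

1.9601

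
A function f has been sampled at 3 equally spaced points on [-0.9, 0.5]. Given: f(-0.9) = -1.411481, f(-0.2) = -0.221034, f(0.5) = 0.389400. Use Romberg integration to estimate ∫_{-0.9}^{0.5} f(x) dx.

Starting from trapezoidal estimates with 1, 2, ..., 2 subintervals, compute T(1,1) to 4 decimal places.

T(0,0) (trapezoid, 1 panel, h=1.4000): -0.715457
T(1,0) (trapezoid, 2 panels, h=0.7000): -0.512452
T(1,1) = -0.512452 + (-0.512452 − (-0.715457))/3 = -0.444784

-0.4448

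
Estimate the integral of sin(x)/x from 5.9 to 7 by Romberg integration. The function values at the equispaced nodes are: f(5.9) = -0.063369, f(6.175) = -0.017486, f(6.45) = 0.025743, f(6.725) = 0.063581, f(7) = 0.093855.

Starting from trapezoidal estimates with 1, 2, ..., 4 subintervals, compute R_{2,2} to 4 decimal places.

0.0244

R_{0,0} (trapezoid, 1 panel, h=1.1000): 0.016767
R_{1,0} (trapezoid, 2 panels, h=0.5500): 0.022542
R_{2,0} (trapezoid, 4 panels, h=0.2750): 0.023947
R_{1,1} = 0.022542 + (0.022542 − 0.016767)/3 = 0.024467
R_{2,1} = 0.023947 + (0.023947 − 0.022542)/3 = 0.024415
R_{2,2} = 0.024415 + (0.024415 − 0.024467)/15 = 0.024412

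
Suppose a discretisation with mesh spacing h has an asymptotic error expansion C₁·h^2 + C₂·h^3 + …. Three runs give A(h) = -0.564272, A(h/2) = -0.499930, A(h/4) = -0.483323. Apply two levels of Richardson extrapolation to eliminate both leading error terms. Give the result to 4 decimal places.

-0.4777

First eliminate the h^2 term (factor 2^2 = 4):
  B₁ = (4·(-0.499930) − (-0.564272))/3 = -0.478483
  B₂ = (4·(-0.483323) − (-0.499930))/3 = -0.477787
Then eliminate the h^3 term (factor 2^3 = 8):
  (8·(-0.477787) − (-0.478483))/7 = -0.477688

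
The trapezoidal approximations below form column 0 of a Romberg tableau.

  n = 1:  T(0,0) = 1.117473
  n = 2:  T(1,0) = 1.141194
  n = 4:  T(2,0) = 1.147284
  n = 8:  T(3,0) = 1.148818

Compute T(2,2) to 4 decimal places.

Richardson extrapolation on the trapezoidal column (denominator 4−1=3):
T(1,1) = 1.141194 + (1.141194 − 1.117473)/3 = 1.149101
T(2,1) = (4·1.147284 − 1.141194) / 3 = 1.149314
T(2,2) = (16·1.149314 − 1.149101) / 15 = 1.149328
(Column j=1 coincides with Simpson's rule on the same nodes.)

1.1493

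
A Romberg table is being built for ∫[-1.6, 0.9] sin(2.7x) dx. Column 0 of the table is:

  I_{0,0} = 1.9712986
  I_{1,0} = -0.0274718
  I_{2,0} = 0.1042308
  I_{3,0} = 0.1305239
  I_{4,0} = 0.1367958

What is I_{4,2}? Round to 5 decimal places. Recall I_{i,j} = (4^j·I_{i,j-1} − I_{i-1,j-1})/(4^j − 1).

I_{3,1} = (4·0.1305239 − 0.1042308) / 3 = 0.1392883
I_{4,1} = 0.1367958 + (0.1367958 − 0.1305239)/3 = 0.1388864
I_{4,2} = (16·0.1388864 − 0.1392883) / 15 = 0.1388596

0.13886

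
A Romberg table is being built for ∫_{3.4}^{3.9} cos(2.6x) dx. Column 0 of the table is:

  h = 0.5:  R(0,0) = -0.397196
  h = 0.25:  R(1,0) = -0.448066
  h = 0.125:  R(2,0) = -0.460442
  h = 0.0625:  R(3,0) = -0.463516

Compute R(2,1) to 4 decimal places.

Richardson extrapolation on the trapezoidal column (denominator 4−1=3):
R(2,1) = -0.460442 + (-0.460442 − (-0.448066))/3 = -0.464567

-0.4646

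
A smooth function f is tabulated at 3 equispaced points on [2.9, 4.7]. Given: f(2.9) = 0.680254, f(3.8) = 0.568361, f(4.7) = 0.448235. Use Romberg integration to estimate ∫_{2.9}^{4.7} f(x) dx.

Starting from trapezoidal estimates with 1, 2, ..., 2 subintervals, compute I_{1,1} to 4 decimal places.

1.0206

I_{0,0} (trapezoid, 1 panel, h=1.8000): 1.015640
I_{1,0} (trapezoid, 2 panels, h=0.9000): 1.019345
I_{1,1} = 1.019345 + (1.019345 − 1.015640)/3 = 1.020580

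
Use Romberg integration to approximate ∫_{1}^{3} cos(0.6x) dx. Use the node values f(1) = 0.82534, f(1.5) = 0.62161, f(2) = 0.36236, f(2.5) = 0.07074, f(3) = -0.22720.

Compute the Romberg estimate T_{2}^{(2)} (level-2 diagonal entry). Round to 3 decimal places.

T_{0}^{(0)} (trapezoid, 1 panel, h=2.0000): 0.59814
T_{1}^{(0)} (trapezoid, 2 panels, h=1.0000): 0.66143
T_{2}^{(0)} (trapezoid, 4 panels, h=0.5000): 0.67689
T_{1}^{(1)} = 0.66143 + (0.66143 − 0.59814)/3 = 0.68253
T_{2}^{(1)} = 0.67689 + (0.67689 − 0.66143)/3 = 0.68204
T_{2}^{(2)} = 0.68204 + (0.68204 − 0.68253)/15 = 0.68201

0.682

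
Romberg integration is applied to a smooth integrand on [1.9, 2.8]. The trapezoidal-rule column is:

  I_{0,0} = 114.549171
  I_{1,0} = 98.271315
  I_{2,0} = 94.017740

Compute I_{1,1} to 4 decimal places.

I_{1,1} = (4·98.271315 − 114.549171) / 3 = 92.845363

92.8454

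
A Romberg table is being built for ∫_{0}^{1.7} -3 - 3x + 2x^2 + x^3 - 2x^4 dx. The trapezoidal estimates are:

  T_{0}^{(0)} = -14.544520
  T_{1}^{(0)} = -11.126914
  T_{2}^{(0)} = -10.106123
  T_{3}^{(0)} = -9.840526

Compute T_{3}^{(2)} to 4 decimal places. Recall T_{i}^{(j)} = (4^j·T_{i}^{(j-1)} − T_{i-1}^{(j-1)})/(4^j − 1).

Richardson extrapolation on the trapezoidal column (denominator 4−1=3):
T_{2}^{(1)} = -10.106123 + (-10.106123 − (-11.126914))/3 = -9.765859
T_{3}^{(1)} = -9.840526 + (-9.840526 − (-10.106123))/3 = -9.751994
T_{3}^{(2)} = (16·(-9.751994) − (-9.765859)) / 15 = -9.751070
(Column j=1 coincides with Simpson's rule on the same nodes.)

-9.7511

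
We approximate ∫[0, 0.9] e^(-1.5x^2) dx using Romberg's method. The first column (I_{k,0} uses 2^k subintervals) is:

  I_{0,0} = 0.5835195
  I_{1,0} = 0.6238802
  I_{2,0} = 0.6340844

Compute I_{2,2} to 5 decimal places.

Richardson extrapolation on the trapezoidal column (denominator 4−1=3):
I_{1,1} = 0.6238802 + (0.6238802 − 0.5835195)/3 = 0.6373338
I_{2,1} = 0.6340844 + (0.6340844 − 0.6238802)/3 = 0.6374858
I_{2,2} = 0.6374858 + (0.6374858 − 0.6373338)/15 = 0.6374959
(Column j=1 coincides with Simpson's rule on the same nodes.)

0.63750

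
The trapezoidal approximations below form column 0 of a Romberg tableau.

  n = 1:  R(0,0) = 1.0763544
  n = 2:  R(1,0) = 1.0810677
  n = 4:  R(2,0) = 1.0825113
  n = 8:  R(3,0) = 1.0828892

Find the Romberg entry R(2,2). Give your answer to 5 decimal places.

Richardson extrapolation on the trapezoidal column (denominator 4−1=3):
R(1,1) = (4·1.0810677 − 1.0763544) / 3 = 1.0826388
R(2,1) = 1.0825113 + (1.0825113 − 1.0810677)/3 = 1.0829925
R(2,2) = (16·1.0829925 − 1.0826388) / 15 = 1.0830161
(Column j=1 coincides with Simpson's rule on the same nodes.)

1.08302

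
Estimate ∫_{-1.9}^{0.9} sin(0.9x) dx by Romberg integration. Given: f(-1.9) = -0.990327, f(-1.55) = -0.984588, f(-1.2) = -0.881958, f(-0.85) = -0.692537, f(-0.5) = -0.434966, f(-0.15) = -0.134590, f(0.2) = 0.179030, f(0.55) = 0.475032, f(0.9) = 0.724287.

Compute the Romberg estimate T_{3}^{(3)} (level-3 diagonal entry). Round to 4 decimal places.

T_{0}^{(0)} (trapezoid, 1 panel, h=2.8000): -0.372456
T_{1}^{(0)} (trapezoid, 2 panels, h=1.4000): -0.795180
T_{2}^{(0)} (trapezoid, 4 panels, h=0.7000): -0.889640
T_{3}^{(0)} (trapezoid, 8 panels, h=0.3500): -0.912659
T_{1}^{(1)} = -0.795180 + (-0.795180 − (-0.372456))/3 = -0.936088
T_{2}^{(1)} = -0.889640 + (-0.889640 − (-0.795180))/3 = -0.921127
T_{3}^{(1)} = -0.912659 + (-0.912659 − (-0.889640))/3 = -0.920332
T_{2}^{(2)} = -0.921127 + (-0.921127 − (-0.936088))/15 = -0.920130
T_{3}^{(2)} = -0.920332 + (-0.920332 − (-0.921127))/15 = -0.920279
T_{3}^{(3)} = -0.920279 + (-0.920279 − (-0.920130))/63 = -0.920281

-0.9203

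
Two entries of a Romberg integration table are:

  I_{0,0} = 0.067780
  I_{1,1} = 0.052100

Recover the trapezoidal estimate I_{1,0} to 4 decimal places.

0.0560

From I_{1,1} = (4·I_{1,0} − I_{0,0})/3, solve for I_{1,0}:
4·I_{1,0} = 3·0.052100 + 0.067780 = 0.224080
I_{1,0} = 0.056020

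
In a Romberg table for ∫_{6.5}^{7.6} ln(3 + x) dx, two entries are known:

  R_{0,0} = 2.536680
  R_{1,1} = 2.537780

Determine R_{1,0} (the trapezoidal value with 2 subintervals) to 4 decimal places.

2.5375

From R_{1,1} = (4·R_{1,0} − R_{0,0})/3, solve for R_{1,0}:
4·R_{1,0} = 3·2.537780 + 2.536680 = 10.150020
R_{1,0} = 2.537505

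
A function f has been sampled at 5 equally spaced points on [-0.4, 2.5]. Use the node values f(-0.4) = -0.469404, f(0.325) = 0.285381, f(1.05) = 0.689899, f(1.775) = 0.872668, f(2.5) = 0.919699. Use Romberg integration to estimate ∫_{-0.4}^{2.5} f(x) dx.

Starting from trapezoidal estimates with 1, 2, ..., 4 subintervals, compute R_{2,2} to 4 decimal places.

R_{0,0} (trapezoid, 1 panel, h=2.9000): 0.652928
R_{1,0} (trapezoid, 2 panels, h=1.4500): 1.326817
R_{2,0} (trapezoid, 4 panels, h=0.7250): 1.502994
R_{1,1} = 1.326817 + (1.326817 − 0.652928)/3 = 1.551447
R_{2,1} = 1.502994 + (1.502994 − 1.326817)/3 = 1.561720
R_{2,2} = 1.561720 + (1.561720 − 1.551447)/15 = 1.562405

1.5624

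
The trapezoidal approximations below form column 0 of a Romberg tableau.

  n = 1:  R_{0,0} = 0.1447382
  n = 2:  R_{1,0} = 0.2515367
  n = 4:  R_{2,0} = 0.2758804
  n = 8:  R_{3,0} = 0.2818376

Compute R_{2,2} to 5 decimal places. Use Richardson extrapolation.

0.28379

Richardson extrapolation on the trapezoidal column (denominator 4−1=3):
R_{1,1} = (4·0.2515367 − 0.1447382) / 3 = 0.2871362
R_{2,1} = 0.2758804 + (0.2758804 − 0.2515367)/3 = 0.2839950
R_{2,2} = (16·0.2839950 − 0.2871362) / 15 = 0.2837856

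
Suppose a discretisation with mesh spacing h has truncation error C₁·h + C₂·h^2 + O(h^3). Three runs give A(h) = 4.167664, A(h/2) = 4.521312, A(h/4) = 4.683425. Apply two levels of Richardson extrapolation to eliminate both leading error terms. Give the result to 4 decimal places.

4.8357

First eliminate the h term (factor 2^1 = 2):
  B₁ = (2·4.521312 − 4.167664)/1 = 4.874960
  B₂ = (2·4.683425 − 4.521312)/1 = 4.845538
Then eliminate the h^2 term (factor 2^2 = 4):
  (4·4.845538 − 4.874960)/3 = 4.835731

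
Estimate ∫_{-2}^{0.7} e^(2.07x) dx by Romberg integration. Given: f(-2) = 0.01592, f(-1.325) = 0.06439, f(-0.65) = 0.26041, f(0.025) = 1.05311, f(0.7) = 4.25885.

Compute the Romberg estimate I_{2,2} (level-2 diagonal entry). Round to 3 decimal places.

I_{0,0} (trapezoid, 1 panel, h=2.7000): 5.77094
I_{1,0} (trapezoid, 2 panels, h=1.3500): 3.23702
I_{2,0} (trapezoid, 4 panels, h=0.6750): 2.37282
I_{1,1} = 3.23702 + (3.23702 − 5.77094)/3 = 2.39238
I_{2,1} = 2.37282 + (2.37282 − 3.23702)/3 = 2.08475
I_{2,2} = 2.08475 + (2.08475 − 2.39238)/15 = 2.06424

2.064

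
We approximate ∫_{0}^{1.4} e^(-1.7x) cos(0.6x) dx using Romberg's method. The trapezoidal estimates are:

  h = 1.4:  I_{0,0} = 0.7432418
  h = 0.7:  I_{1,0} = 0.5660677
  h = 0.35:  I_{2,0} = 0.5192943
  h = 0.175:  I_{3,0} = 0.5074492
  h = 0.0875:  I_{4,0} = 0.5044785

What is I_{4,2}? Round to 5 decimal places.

I_{3,1} = 0.5074492 + (0.5074492 − 0.5192943)/3 = 0.5035008
I_{4,1} = 0.5044785 + (0.5044785 − 0.5074492)/3 = 0.5034883
I_{4,2} = (16·0.5034883 − 0.5035008) / 15 = 0.5034875
(Column j=1 coincides with Simpson's rule on the same nodes.)

0.50349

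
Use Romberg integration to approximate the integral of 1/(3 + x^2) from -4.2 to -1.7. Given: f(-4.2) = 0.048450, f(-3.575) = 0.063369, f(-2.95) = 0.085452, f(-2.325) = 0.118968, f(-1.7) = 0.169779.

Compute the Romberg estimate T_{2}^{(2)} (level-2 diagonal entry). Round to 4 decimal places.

0.2330

T_{0}^{(0)} (trapezoid, 1 panel, h=2.5000): 0.272786
T_{1}^{(0)} (trapezoid, 2 panels, h=1.2500): 0.243208
T_{2}^{(0)} (trapezoid, 4 panels, h=0.6250): 0.235565
T_{1}^{(1)} = 0.243208 + (0.243208 − 0.272786)/3 = 0.233349
T_{2}^{(1)} = 0.235565 + (0.235565 − 0.243208)/3 = 0.233017
T_{2}^{(2)} = 0.233017 + (0.233017 − 0.233349)/15 = 0.232995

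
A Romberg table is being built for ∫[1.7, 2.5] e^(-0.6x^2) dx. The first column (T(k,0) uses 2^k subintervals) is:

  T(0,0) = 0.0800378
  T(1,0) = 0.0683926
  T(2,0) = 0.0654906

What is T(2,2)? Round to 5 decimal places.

0.06452

T(1,1) = (4·0.0683926 − 0.0800378) / 3 = 0.0645109
T(2,1) = (4·0.0654906 − 0.0683926) / 3 = 0.0645233
T(2,2) = (16·0.0645233 − 0.0645109) / 15 = 0.0645241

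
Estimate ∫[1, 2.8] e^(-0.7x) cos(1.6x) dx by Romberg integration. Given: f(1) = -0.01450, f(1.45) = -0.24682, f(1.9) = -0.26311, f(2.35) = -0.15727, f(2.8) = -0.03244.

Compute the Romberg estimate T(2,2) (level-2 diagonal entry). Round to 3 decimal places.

-0.328

T(0,0) (trapezoid, 1 panel, h=1.8000): -0.04225
T(1,0) (trapezoid, 2 panels, h=0.9000): -0.25792
T(2,0) (trapezoid, 4 panels, h=0.4500): -0.31080
T(1,1) = -0.25792 + (-0.25792 − (-0.04225))/3 = -0.32981
T(2,1) = -0.31080 + (-0.31080 − (-0.25792))/3 = -0.32843
T(2,2) = -0.32843 + (-0.32843 − (-0.32981))/15 = -0.32834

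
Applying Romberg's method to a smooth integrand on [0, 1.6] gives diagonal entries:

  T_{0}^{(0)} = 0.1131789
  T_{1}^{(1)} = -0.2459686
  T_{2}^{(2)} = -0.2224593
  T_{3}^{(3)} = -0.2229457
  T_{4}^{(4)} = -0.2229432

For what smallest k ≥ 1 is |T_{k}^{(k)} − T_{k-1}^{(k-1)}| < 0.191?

k = 2

|T_{1}^{(1)} − T_{0}^{(0)}| = 0.3591475 ≥ 0.191
|T_{2}^{(2)} − T_{1}^{(1)}| = 0.0235093 < 0.191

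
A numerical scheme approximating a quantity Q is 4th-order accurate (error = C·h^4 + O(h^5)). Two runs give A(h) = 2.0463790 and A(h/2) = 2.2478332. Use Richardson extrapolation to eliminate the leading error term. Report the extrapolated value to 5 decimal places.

2.26126

Extrapolated value = (16·A(h/2) − A(h)) / (16 − 1)
= (16·2.2478332 − 2.0463790) / 15
= 33.9189522 / 15 = 2.2612635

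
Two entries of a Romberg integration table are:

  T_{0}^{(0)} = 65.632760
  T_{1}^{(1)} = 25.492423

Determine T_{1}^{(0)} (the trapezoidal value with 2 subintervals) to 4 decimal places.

From T_{1}^{(1)} = (4·T_{1}^{(0)} − T_{0}^{(0)})/3, solve for T_{1}^{(0)}:
4·T_{1}^{(0)} = 3·25.492423 + 65.632760 = 142.110029
T_{1}^{(0)} = 35.527507

35.5275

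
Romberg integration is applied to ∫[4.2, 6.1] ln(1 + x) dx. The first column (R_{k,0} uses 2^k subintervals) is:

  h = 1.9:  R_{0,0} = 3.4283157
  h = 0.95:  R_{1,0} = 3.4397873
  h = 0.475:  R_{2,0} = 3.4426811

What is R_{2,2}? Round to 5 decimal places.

Richardson extrapolation on the trapezoidal column (denominator 4−1=3):
R_{1,1} = 3.4397873 + (3.4397873 − 3.4283157)/3 = 3.4436112
R_{2,1} = (4·3.4426811 − 3.4397873) / 3 = 3.4436457
R_{2,2} = (16·3.4436457 − 3.4436112) / 15 = 3.4436480

3.44365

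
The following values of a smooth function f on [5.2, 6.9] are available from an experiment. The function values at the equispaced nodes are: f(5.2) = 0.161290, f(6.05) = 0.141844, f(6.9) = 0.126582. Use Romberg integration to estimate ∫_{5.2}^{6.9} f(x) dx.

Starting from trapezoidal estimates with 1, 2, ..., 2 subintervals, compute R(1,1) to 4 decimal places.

0.2423

R(0,0) (trapezoid, 1 panel, h=1.7000): 0.244691
R(1,0) (trapezoid, 2 panels, h=0.8500): 0.242913
R(1,1) = 0.242913 + (0.242913 − 0.244691)/3 = 0.242320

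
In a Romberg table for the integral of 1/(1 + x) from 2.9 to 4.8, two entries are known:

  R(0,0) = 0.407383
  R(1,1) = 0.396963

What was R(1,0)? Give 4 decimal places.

From R(1,1) = (4·R(1,0) − R(0,0))/3, solve for R(1,0):
4·R(1,0) = 3·0.396963 + 0.407383 = 1.598272
R(1,0) = 0.399568

0.3996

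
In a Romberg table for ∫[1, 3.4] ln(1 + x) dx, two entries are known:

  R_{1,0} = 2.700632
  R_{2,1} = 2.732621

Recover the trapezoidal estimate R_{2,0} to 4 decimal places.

From R_{2,1} = (4·R_{2,0} − R_{1,0})/3, solve for R_{2,0}:
4·R_{2,0} = 3·2.732621 + 2.700632 = 10.898495
R_{2,0} = 2.724624

2.7246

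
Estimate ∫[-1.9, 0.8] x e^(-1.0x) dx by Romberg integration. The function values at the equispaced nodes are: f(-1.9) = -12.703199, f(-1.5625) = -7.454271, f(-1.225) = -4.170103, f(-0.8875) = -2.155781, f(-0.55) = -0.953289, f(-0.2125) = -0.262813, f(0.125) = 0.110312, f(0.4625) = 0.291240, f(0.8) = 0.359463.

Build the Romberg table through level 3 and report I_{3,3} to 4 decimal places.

-6.8261

I_{0,0} (trapezoid, 1 panel, h=2.7000): -16.664044
I_{1,0} (trapezoid, 2 panels, h=1.3500): -9.618962
I_{2,0} (trapezoid, 4 panels, h=0.6750): -7.549840
I_{3,0} (trapezoid, 8 panels, h=0.3375): -7.008718
I_{1,1} = -9.618962 + (-9.618962 − (-16.664044))/3 = -7.270601
I_{2,1} = -7.549840 + (-7.549840 − (-9.618962))/3 = -6.860133
I_{3,1} = -7.008718 + (-7.008718 − (-7.549840))/3 = -6.828344
I_{2,2} = -6.860133 + (-6.860133 − (-7.270601))/15 = -6.832768
I_{3,2} = -6.828344 + (-6.828344 − (-6.860133))/15 = -6.826225
I_{3,3} = -6.826225 + (-6.826225 − (-6.832768))/63 = -6.826121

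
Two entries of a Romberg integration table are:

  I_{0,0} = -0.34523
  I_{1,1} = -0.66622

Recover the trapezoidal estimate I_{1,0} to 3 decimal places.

-0.586

From I_{1,1} = (4·I_{1,0} − I_{0,0})/3, solve for I_{1,0}:
4·I_{1,0} = 3·(-0.66622) + (-0.34523) = -2.34389
I_{1,0} = -0.58597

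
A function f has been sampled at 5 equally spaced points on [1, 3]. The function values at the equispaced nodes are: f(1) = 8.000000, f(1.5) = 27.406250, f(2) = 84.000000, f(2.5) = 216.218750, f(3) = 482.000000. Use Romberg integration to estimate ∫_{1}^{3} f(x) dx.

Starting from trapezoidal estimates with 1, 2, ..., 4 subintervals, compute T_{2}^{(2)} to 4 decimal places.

T_{0}^{(0)} (trapezoid, 1 panel, h=2.0000): 490.000000
T_{1}^{(0)} (trapezoid, 2 panels, h=1.0000): 329.000000
T_{2}^{(0)} (trapezoid, 4 panels, h=0.5000): 286.312500
T_{1}^{(1)} = 329.000000 + (329.000000 − 490.000000)/3 = 275.333333
T_{2}^{(1)} = 286.312500 + (286.312500 − 329.000000)/3 = 272.083333
T_{2}^{(2)} = 272.083333 + (272.083333 − 275.333333)/15 = 271.866666

271.8667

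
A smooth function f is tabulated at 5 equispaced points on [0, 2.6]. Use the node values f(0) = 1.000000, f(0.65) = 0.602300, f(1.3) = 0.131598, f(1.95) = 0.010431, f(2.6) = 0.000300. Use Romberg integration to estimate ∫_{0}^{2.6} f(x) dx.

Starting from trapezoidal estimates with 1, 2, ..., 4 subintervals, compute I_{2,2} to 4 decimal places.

I_{0,0} (trapezoid, 1 panel, h=2.6000): 1.300390
I_{1,0} (trapezoid, 2 panels, h=1.3000): 0.821272
I_{2,0} (trapezoid, 4 panels, h=0.6500): 0.808911
I_{1,1} = 0.821272 + (0.821272 − 1.300390)/3 = 0.661566
I_{2,1} = 0.808911 + (0.808911 − 0.821272)/3 = 0.804791
I_{2,2} = 0.804791 + (0.804791 − 0.661566)/15 = 0.814339

0.8143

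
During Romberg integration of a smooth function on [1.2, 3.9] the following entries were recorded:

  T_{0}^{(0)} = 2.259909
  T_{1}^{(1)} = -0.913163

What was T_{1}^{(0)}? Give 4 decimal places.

-0.1199

From T_{1}^{(1)} = (4·T_{1}^{(0)} − T_{0}^{(0)})/3, solve for T_{1}^{(0)}:
4·T_{1}^{(0)} = 3·(-0.913163) + 2.259909 = -0.479580
T_{1}^{(0)} = -0.119895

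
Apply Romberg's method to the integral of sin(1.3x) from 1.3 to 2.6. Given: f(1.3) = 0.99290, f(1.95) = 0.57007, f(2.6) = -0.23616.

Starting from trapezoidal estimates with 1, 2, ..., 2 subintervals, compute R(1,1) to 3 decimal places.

R(0,0) (trapezoid, 1 panel, h=1.3000): 0.49188
R(1,0) (trapezoid, 2 panels, h=0.6500): 0.61649
R(1,1) = 0.61649 + (0.61649 − 0.49188)/3 = 0.65803

0.658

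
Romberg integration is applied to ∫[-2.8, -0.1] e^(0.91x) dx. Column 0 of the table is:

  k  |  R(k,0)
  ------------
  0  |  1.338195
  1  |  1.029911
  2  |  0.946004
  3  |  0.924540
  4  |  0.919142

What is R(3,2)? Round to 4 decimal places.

0.9173

Richardson extrapolation on the trapezoidal column (denominator 4−1=3):
R(2,1) = (4·0.946004 − 1.029911) / 3 = 0.918035
R(3,1) = (4·0.924540 − 0.946004) / 3 = 0.917385
R(3,2) = 0.917385 + (0.917385 − 0.918035)/15 = 0.917342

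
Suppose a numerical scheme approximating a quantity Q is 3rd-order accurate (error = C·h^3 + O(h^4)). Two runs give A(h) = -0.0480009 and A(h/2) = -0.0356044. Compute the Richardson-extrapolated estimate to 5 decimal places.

The leading error scales as h^3; refining by a factor of 2 reduces it by 2^3 = 8.
Extrapolated value = (8·A(h/2) − A(h)) / (8 − 1)
= (8·(-0.0356044) − (-0.0480009)) / 7
= -0.2368343 / 7 = -0.0338335

-0.03383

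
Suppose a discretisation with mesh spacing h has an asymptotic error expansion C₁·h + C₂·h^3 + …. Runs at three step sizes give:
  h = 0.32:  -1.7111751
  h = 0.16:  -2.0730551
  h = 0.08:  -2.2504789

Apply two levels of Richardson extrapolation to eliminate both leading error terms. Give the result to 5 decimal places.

First eliminate the h term (factor 2^1 = 2):
  B₁ = (2·(-2.0730551) − (-1.7111751))/1 = -2.4349351
  B₂ = (2·(-2.2504789) − (-2.0730551))/1 = -2.4279027
Then eliminate the h^3 term (factor 2^3 = 8):
  (8·(-2.4279027) − (-2.4349351))/7 = -2.4268981

-2.42690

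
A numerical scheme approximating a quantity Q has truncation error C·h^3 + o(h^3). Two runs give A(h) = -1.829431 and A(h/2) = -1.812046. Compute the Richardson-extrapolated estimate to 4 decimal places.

-1.8096

Extrapolated value = (8·A(h/2) − A(h)) / (8 − 1)
= (8·(-1.812046) − (-1.829431)) / 7
= -12.666937 / 7 = -1.809562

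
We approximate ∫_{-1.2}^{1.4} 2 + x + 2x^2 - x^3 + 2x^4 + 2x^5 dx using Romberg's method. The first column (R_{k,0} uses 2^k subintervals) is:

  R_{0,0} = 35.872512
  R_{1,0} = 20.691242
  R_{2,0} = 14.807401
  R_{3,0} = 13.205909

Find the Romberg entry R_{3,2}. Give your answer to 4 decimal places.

12.6605

Richardson extrapolation on the trapezoidal column (denominator 4−1=3):
R_{2,1} = 14.807401 + (14.807401 − 20.691242)/3 = 12.846121
R_{3,1} = (4·13.205909 − 14.807401) / 3 = 12.672078
R_{3,2} = 12.672078 + (12.672078 − 12.846121)/15 = 12.660475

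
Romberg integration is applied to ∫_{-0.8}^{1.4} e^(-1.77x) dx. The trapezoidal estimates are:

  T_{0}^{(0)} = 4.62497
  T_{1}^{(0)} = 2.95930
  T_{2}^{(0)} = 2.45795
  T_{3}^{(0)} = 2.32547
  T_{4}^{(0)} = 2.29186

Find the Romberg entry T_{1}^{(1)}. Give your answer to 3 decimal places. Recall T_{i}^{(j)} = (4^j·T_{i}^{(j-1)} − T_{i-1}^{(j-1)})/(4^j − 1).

2.404

T_{1}^{(1)} = (4·2.95930 − 4.62497) / 3 = 2.40408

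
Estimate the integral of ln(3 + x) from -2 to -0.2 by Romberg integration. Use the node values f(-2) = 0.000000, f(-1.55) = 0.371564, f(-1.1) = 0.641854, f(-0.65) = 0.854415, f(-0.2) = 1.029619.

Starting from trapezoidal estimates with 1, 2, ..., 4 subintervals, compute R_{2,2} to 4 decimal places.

1.0828

R_{0,0} (trapezoid, 1 panel, h=1.8000): 0.926657
R_{1,0} (trapezoid, 2 panels, h=0.9000): 1.040997
R_{2,0} (trapezoid, 4 panels, h=0.4500): 1.072189
R_{1,1} = 1.040997 + (1.040997 − 0.926657)/3 = 1.079110
R_{2,1} = 1.072189 + (1.072189 − 1.040997)/3 = 1.082586
R_{2,2} = 1.082586 + (1.082586 − 1.079110)/15 = 1.082818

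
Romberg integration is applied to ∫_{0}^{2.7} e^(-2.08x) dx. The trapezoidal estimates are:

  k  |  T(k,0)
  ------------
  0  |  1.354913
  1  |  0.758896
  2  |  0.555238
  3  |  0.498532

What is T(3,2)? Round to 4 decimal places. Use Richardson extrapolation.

0.4791

Richardson extrapolation on the trapezoidal column (denominator 4−1=3):
T(2,1) = 0.555238 + (0.555238 − 0.758896)/3 = 0.487352
T(3,1) = 0.498532 + (0.498532 − 0.555238)/3 = 0.479630
T(3,2) = 0.479630 + (0.479630 − 0.487352)/15 = 0.479115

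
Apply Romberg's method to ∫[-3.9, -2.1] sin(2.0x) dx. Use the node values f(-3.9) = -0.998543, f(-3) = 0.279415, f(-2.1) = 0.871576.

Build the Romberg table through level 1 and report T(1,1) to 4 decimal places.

T(0,0) (trapezoid, 1 panel, h=1.8000): -0.114270
T(1,0) (trapezoid, 2 panels, h=0.9000): 0.194338
T(1,1) = 0.194338 + (0.194338 − (-0.114270))/3 = 0.297207

0.2972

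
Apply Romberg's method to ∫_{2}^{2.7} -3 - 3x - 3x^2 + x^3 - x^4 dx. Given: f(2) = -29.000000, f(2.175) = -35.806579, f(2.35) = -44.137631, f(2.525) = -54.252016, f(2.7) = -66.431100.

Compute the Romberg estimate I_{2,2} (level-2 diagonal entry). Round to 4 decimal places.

I_{0,0} (trapezoid, 1 panel, h=0.7000): -33.400885
I_{1,0} (trapezoid, 2 panels, h=0.3500): -32.148613
I_{2,0} (trapezoid, 4 panels, h=0.1750): -31.834561
I_{1,1} = -32.148613 + (-32.148613 − (-33.400885))/3 = -31.731189
I_{2,1} = -31.834561 + (-31.834561 − (-32.148613))/3 = -31.729877
I_{2,2} = -31.729877 + (-31.729877 − (-31.731189))/15 = -31.729790

-31.7298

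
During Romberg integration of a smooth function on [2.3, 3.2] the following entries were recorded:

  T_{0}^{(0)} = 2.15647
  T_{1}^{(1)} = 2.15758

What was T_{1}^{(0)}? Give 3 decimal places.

From T_{1}^{(1)} = (4·T_{1}^{(0)} − T_{0}^{(0)})/3, solve for T_{1}^{(0)}:
4·T_{1}^{(0)} = 3·2.15758 + 2.15647 = 8.62921
T_{1}^{(0)} = 2.15730

2.157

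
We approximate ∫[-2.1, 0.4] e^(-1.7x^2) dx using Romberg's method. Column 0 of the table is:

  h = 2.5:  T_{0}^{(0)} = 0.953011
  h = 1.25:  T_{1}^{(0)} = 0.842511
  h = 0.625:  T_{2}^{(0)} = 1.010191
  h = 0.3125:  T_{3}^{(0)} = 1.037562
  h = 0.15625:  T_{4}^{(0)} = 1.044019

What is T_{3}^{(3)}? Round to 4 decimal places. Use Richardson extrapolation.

1.0448

Richardson extrapolation on the trapezoidal column (denominator 4−1=3):
T_{1}^{(1)} = 0.842511 + (0.842511 − 0.953011)/3 = 0.805678
T_{2}^{(1)} = 1.010191 + (1.010191 − 0.842511)/3 = 1.066084
T_{3}^{(1)} = (4·1.037562 − 1.010191) / 3 = 1.046686
T_{2}^{(2)} = 1.066084 + (1.066084 − 0.805678)/15 = 1.083444
T_{3}^{(2)} = 1.046686 + (1.046686 − 1.066084)/15 = 1.045393
T_{3}^{(3)} = 1.045393 + (1.045393 − 1.083444)/63 = 1.044789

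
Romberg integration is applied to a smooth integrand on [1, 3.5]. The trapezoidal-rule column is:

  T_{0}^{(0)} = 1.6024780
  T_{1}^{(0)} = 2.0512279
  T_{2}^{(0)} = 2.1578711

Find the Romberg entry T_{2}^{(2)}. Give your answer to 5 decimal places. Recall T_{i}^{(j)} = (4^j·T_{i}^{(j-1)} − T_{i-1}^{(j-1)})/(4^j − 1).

2.19293

T_{1}^{(1)} = (4·2.0512279 − 1.6024780) / 3 = 2.2008112
T_{2}^{(1)} = 2.1578711 + (2.1578711 − 2.0512279)/3 = 2.1934188
T_{2}^{(2)} = (16·2.1934188 − 2.2008112) / 15 = 2.1929260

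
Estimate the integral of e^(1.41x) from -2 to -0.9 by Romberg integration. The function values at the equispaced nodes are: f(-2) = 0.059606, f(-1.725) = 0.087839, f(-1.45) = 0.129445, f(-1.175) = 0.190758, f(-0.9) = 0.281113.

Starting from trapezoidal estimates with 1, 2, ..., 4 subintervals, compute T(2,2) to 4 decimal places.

T(0,0) (trapezoid, 1 panel, h=1.1000): 0.187395
T(1,0) (trapezoid, 2 panels, h=0.5500): 0.164892
T(2,0) (trapezoid, 4 panels, h=0.2750): 0.159060
T(1,1) = 0.164892 + (0.164892 − 0.187395)/3 = 0.157391
T(2,1) = 0.159060 + (0.159060 − 0.164892)/3 = 0.157116
T(2,2) = 0.157116 + (0.157116 − 0.157391)/15 = 0.157098

0.1571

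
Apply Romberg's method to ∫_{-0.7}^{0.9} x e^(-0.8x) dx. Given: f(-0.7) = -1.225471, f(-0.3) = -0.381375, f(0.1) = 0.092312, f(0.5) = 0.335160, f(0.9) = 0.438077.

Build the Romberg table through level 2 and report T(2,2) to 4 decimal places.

-0.1046

T(0,0) (trapezoid, 1 panel, h=1.6000): -0.629915
T(1,0) (trapezoid, 2 panels, h=0.8000): -0.241108
T(2,0) (trapezoid, 4 panels, h=0.4000): -0.139040
T(1,1) = -0.241108 + (-0.241108 − (-0.629915))/3 = -0.111506
T(2,1) = -0.139040 + (-0.139040 − (-0.241108))/3 = -0.105017
T(2,2) = -0.105017 + (-0.105017 − (-0.111506))/15 = -0.104584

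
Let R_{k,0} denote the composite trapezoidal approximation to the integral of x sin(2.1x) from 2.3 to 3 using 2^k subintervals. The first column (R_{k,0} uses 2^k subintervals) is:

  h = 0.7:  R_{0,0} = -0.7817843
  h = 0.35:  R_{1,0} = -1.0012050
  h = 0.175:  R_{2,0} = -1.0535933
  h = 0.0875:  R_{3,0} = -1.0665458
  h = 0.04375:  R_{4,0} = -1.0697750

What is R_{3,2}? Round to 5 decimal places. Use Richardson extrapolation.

Richardson extrapolation on the trapezoidal column (denominator 4−1=3):
R_{2,1} = (4·(-1.0535933) − (-1.0012050)) / 3 = -1.0710561
R_{3,1} = -1.0665458 + (-1.0665458 − (-1.0535933))/3 = -1.0708633
R_{3,2} = (16·(-1.0708633) − (-1.0710561)) / 15 = -1.0708504

-1.07085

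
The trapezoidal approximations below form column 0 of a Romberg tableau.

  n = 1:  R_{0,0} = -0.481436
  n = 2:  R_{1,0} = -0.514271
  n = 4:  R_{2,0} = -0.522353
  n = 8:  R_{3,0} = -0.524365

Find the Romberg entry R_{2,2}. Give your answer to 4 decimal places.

-0.5250

R_{1,1} = -0.514271 + (-0.514271 − (-0.481436))/3 = -0.525216
R_{2,1} = (4·(-0.522353) − (-0.514271)) / 3 = -0.525047
R_{2,2} = (16·(-0.525047) − (-0.525216)) / 15 = -0.525036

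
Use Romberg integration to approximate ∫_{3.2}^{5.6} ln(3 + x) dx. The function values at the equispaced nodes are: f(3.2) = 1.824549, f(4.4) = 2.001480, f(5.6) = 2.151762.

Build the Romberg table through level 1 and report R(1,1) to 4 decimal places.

4.7929

R(0,0) (trapezoid, 1 panel, h=2.4000): 4.771573
R(1,0) (trapezoid, 2 panels, h=1.2000): 4.787563
R(1,1) = 4.787563 + (4.787563 − 4.771573)/3 = 4.792893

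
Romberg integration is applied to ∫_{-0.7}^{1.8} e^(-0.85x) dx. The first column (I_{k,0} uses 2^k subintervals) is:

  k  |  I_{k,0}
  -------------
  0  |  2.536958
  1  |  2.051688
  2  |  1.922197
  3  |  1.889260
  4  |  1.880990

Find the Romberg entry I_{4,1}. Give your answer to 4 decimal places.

I_{4,1} = (4·1.880990 − 1.889260) / 3 = 1.878233

1.8782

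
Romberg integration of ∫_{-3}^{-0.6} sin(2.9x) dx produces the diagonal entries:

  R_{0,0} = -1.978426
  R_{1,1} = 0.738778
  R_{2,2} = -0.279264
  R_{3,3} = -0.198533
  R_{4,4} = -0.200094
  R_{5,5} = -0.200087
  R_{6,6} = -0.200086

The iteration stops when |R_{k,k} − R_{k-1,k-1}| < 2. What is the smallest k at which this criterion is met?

|R_{1,1} − R_{0,0}| = 2.717204 ≥ 2
|R_{2,2} − R_{1,1}| = 1.018042 < 2

k = 2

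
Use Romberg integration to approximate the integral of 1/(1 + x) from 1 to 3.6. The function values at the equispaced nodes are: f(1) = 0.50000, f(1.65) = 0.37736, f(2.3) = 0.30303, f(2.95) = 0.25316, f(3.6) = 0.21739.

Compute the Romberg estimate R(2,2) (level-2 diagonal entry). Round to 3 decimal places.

0.833

R(0,0) (trapezoid, 1 panel, h=2.6000): 0.93261
R(1,0) (trapezoid, 2 panels, h=1.3000): 0.86024
R(2,0) (trapezoid, 4 panels, h=0.6500): 0.83996
R(1,1) = 0.86024 + (0.86024 − 0.93261)/3 = 0.83612
R(2,1) = 0.83996 + (0.83996 − 0.86024)/3 = 0.83320
R(2,2) = 0.83320 + (0.83320 − 0.83612)/15 = 0.83301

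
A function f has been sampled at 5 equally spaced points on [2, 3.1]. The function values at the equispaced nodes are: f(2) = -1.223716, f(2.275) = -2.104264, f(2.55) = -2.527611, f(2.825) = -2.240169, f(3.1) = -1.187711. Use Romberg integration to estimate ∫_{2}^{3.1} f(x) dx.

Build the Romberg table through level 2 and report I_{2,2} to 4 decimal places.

I_{0,0} (trapezoid, 1 panel, h=1.1000): -1.326285
I_{1,0} (trapezoid, 2 panels, h=0.5500): -2.053328
I_{2,0} (trapezoid, 4 panels, h=0.2750): -2.221383
I_{1,1} = -2.053328 + (-2.053328 − (-1.326285))/3 = -2.295676
I_{2,1} = -2.221383 + (-2.221383 − (-2.053328))/3 = -2.277401
I_{2,2} = -2.277401 + (-2.277401 − (-2.295676))/15 = -2.276183

-2.2762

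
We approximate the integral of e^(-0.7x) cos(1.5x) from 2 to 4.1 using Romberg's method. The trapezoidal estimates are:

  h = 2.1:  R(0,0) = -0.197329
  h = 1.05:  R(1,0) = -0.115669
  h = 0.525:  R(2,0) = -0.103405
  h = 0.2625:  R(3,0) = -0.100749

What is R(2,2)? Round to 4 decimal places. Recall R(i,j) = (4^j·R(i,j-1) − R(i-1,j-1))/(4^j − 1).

Richardson extrapolation on the trapezoidal column (denominator 4−1=3):
R(1,1) = -0.115669 + (-0.115669 − (-0.197329))/3 = -0.088449
R(2,1) = -0.103405 + (-0.103405 − (-0.115669))/3 = -0.099317
R(2,2) = (16·(-0.099317) − (-0.088449)) / 15 = -0.100042

-0.1000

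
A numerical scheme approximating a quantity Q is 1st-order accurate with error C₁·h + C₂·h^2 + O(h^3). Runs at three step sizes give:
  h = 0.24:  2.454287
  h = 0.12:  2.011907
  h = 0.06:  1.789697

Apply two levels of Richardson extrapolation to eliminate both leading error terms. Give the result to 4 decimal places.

First eliminate the h term (factor 2^1 = 2):
  B₁ = (2·2.011907 − 2.454287)/1 = 1.569527
  B₂ = (2·1.789697 − 2.011907)/1 = 1.567487
Then eliminate the h^2 term (factor 2^2 = 4):
  (4·1.567487 − 1.569527)/3 = 1.566807

1.5668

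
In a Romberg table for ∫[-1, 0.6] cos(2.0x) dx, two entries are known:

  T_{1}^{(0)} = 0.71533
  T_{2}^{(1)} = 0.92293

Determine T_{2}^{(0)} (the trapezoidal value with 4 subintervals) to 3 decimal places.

0.871

From T_{2}^{(1)} = (4·T_{2}^{(0)} − T_{1}^{(0)})/3, solve for T_{2}^{(0)}:
4·T_{2}^{(0)} = 3·0.92293 + 0.71533 = 3.48412
T_{2}^{(0)} = 0.87103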